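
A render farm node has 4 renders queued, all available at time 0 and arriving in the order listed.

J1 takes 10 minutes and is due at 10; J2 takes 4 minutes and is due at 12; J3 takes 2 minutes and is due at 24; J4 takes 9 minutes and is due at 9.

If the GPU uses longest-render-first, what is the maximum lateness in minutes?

LPT (decreasing processing time): J1 J4 J2 J3.
J1: 0→10, due 10, lateness 0
J4: 10→19, due 9, lateness 10
J2: 19→23, due 12, lateness 11
J3: 23→25, due 24, lateness 1
Maximum = 11.

11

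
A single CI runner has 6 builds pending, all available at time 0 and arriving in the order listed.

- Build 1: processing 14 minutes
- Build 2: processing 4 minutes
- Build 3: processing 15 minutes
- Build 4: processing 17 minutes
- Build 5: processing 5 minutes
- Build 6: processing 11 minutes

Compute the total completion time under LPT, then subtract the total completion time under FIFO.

44

LPT (decreasing processing time): Build 4 Build 3 Build 1 Build 6 Build 5 Build 2.
Build 4: 0→17
Build 3: 17→32
Build 1: 32→46
Build 6: 46→57
Build 5: 57→62
Build 2: 62→66
Sum = 17+32+46+57+62+66 = 280.
FIFO (arrival order): Build 1 Build 2 Build 3 Build 4 Build 5 Build 6.
Build 1: 0→14
Build 2: 14→18
Build 3: 18→33
Build 4: 33→50
Build 5: 50→55
Build 6: 55→66
Sum = 14+18+33+50+55+66 = 236.
Difference = 280 − 236 = 44.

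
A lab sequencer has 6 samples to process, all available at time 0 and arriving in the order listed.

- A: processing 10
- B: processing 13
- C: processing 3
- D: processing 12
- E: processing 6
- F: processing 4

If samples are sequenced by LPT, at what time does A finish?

35

LPT (decreasing processing time): B D A E F C.
B: 0→13
D: 13→25
A: 25→35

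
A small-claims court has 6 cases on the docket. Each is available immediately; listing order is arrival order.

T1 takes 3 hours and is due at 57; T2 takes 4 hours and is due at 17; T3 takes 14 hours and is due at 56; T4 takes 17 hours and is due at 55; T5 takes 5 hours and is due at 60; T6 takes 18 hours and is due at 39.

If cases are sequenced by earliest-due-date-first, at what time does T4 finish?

EDD (increasing due date): T2 T6 T4 T3 T1 T5.
T2: 0→4
T6: 4→22
T4: 22→39

39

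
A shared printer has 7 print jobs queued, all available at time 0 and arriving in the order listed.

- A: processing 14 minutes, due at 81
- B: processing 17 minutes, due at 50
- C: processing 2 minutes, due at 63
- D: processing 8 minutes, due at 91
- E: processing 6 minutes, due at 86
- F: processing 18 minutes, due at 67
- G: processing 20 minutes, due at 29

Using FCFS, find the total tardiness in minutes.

FIFO (arrival order): A B C D E F G.
A: 0→14, due 81, tardiness 0
B: 14→31, due 50, tardiness 0
C: 31→33, due 63, tardiness 0
D: 33→41, due 91, tardiness 0
E: 41→47, due 86, tardiness 0
F: 47→65, due 67, tardiness 0
G: 65→85, due 29, tardiness 56
Sum = 0+0+0+0+0+0+56 = 56.

56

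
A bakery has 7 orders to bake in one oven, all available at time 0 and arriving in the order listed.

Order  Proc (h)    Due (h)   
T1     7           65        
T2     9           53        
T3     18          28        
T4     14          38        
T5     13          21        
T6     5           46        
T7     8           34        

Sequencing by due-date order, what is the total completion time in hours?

EDD (increasing due date): T5 T3 T7 T4 T6 T2 T1.
T5: 0→13
T3: 13→31
T7: 31→39
T4: 39→53
T6: 53→58
T2: 58→67
T1: 67→74
Sum = 13+31+39+53+58+67+74 = 335.

335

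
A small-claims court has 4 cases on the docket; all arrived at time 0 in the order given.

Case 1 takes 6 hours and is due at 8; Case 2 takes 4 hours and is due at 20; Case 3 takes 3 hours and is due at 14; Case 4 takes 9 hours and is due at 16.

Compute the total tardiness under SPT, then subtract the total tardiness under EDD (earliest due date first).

7

SPT (increasing processing time): Case 3 Case 2 Case 1 Case 4.
Case 3: 0→3, due 14, tardiness 0
Case 2: 3→7, due 20, tardiness 0
Case 1: 7→13, due 8, tardiness 5
Case 4: 13→22, due 16, tardiness 6
Sum = 0+0+5+6 = 11.
EDD (increasing due date): Case 1 Case 3 Case 4 Case 2.
Case 1: 0→6, due 8, tardiness 0
Case 3: 6→9, due 14, tardiness 0
Case 4: 9→18, due 16, tardiness 2
Case 2: 18→22, due 20, tardiness 2
Sum = 0+0+2+2 = 4.
Difference = 11 − 4 = 7.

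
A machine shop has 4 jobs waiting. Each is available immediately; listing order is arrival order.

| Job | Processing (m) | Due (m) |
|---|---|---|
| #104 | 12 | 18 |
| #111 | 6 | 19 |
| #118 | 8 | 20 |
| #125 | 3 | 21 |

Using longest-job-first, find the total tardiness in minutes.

LPT (decreasing processing time): #104 #118 #111 #125.
#104: 0→12, due 18, tardiness 0
#118: 12→20, due 20, tardiness 0
#111: 20→26, due 19, tardiness 7
#125: 26→29, due 21, tardiness 8
Sum = 0+0+7+8 = 15.

15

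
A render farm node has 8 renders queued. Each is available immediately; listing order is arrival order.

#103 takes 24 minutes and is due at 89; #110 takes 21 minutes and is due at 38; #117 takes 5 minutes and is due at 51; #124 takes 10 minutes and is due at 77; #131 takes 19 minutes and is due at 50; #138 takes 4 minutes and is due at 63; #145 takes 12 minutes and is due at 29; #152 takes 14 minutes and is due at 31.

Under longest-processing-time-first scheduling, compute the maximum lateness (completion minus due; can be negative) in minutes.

61

LPT (decreasing processing time): #103 #110 #131 #152 #145 #124 #117 #138.
#103: 0→24, due 89, lateness -65
#110: 24→45, due 38, lateness 7
#131: 45→64, due 50, lateness 14
#152: 64→78, due 31, lateness 47
#145: 78→90, due 29, lateness 61
#124: 90→100, due 77, lateness 23
#117: 100→105, due 51, lateness 54
#138: 105→109, due 63, lateness 46
Maximum = 61.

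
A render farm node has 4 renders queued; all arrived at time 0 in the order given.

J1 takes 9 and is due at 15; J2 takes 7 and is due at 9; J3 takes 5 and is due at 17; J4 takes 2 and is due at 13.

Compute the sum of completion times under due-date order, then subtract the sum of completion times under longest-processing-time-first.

-12

EDD (increasing due date): J2 J4 J1 J3.
J2: 0→7
J4: 7→9
J1: 9→18
J3: 18→23
Sum = 7+9+18+23 = 57.
LPT (decreasing processing time): J1 J2 J3 J4.
J1: 0→9
J2: 9→16
J3: 16→21
J4: 21→23
Sum = 9+16+21+23 = 69.
Difference = 57 − 69 = -12.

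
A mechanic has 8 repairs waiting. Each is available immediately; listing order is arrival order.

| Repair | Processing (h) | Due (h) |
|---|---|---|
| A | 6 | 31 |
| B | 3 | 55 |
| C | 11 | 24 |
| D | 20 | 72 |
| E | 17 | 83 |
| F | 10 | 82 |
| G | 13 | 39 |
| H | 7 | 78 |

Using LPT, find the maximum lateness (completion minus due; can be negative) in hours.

53

LPT (decreasing processing time): D E G C F H A B.
D: 0→20, due 72, lateness -52
E: 20→37, due 83, lateness -46
G: 37→50, due 39, lateness 11
C: 50→61, due 24, lateness 37
F: 61→71, due 82, lateness -11
H: 71→78, due 78, lateness 0
A: 78→84, due 31, lateness 53
B: 84→87, due 55, lateness 32
Maximum = 53.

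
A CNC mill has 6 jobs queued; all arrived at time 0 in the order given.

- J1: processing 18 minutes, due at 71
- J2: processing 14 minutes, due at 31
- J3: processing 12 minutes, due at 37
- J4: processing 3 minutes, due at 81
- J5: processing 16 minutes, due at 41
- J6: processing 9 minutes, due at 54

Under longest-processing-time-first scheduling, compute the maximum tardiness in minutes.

LPT (decreasing processing time): J1 J5 J2 J3 J6 J4.
J1: 0→18, due 71, tardiness 0
J5: 18→34, due 41, tardiness 0
J2: 34→48, due 31, tardiness 17
J3: 48→60, due 37, tardiness 23
J6: 60→69, due 54, tardiness 15
J4: 69→72, due 81, tardiness 0
Maximum = 23.

23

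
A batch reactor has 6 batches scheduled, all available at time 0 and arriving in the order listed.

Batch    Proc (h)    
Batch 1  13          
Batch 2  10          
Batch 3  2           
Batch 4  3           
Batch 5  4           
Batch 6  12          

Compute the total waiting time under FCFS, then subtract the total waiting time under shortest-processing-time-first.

55

FIFO (arrival order): Batch 1 Batch 2 Batch 3 Batch 4 Batch 5 Batch 6.
Batch 1: waits 0, runs 0→13
Batch 2: waits 13, runs 13→23
Batch 3: waits 23, runs 23→25
Batch 4: waits 25, runs 25→28
Batch 5: waits 28, runs 28→32
Batch 6: waits 32, runs 32→44
Sum = 0+13+23+25+28+32 = 121.
SPT (increasing processing time): Batch 3 Batch 4 Batch 5 Batch 2 Batch 6 Batch 1.
Batch 3: waits 0, runs 0→2
Batch 4: waits 2, runs 2→5
Batch 5: waits 5, runs 5→9
Batch 2: waits 9, runs 9→19
Batch 6: waits 19, runs 19→31
Batch 1: waits 31, runs 31→44
Sum = 0+2+5+9+19+31 = 66.
Difference = 121 − 66 = 55.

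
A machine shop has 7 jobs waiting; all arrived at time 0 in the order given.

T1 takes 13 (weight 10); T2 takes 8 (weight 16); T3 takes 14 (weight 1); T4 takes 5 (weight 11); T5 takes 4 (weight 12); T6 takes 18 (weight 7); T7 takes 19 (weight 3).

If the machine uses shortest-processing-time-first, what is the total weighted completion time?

1440

SPT (increasing processing time): T5 T4 T2 T1 T3 T6 T7.
T5: finishes 4, weight 12, w·C = 48
T4: finishes 9, weight 11, w·C = 99
T2: finishes 17, weight 16, w·C = 272
T1: finishes 30, weight 10, w·C = 300
T3: finishes 44, weight 1, w·C = 44
T6: finishes 62, weight 7, w·C = 434
T7: finishes 81, weight 3, w·C = 243
Sum = 48+99+272+300+44+434+243 = 1440.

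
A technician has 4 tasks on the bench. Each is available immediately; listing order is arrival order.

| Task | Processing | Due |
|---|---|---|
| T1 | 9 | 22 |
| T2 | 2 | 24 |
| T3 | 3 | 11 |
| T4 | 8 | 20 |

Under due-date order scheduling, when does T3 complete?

EDD (increasing due date): T3 T4 T1 T2.
T3: 0→3

3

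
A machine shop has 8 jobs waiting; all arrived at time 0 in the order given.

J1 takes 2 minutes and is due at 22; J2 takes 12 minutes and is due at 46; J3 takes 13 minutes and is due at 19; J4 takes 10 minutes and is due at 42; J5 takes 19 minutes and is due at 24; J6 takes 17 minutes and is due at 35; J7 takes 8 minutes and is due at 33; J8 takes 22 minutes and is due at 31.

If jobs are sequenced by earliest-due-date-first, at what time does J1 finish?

15

EDD (increasing due date): J3 J1 J5 J8 J7 J6 J4 J2.
J3: 0→13
J1: 13→15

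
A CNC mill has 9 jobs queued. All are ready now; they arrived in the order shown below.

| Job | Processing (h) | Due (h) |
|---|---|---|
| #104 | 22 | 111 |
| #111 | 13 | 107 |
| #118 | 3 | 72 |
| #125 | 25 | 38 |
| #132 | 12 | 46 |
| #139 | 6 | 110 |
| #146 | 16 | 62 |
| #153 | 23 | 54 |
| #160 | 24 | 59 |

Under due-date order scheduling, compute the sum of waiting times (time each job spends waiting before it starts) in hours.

EDD (increasing due date): #125 #132 #153 #160 #146 #118 #111 #139 #104.
#125: waits 0, runs 0→25
#132: waits 25, runs 25→37
#153: waits 37, runs 37→60
#160: waits 60, runs 60→84
#146: waits 84, runs 84→100
#118: waits 100, runs 100→103
#111: waits 103, runs 103→116
#139: waits 116, runs 116→122
#104: waits 122, runs 122→144
Sum = 0+25+37+60+84+100+103+116+122 = 647.

647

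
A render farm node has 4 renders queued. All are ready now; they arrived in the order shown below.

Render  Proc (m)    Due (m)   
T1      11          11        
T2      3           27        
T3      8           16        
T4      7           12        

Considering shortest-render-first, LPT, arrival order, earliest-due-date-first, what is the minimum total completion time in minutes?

SPT (increasing processing time): T2 T4 T3 T1.
T2: 0→3
T4: 3→10
T3: 10→18
T1: 18→29
Sum = 3+10+18+29 = 60.
LPT (decreasing processing time): T1 T3 T4 T2.
T1: 0→11
T3: 11→19
T4: 19→26
T2: 26→29
Sum = 11+19+26+29 = 85.
FIFO (arrival order): T1 T2 T3 T4.
T1: 0→11
T2: 11→14
T3: 14→22
T4: 22→29
Sum = 11+14+22+29 = 76.
EDD (increasing due date): T1 T4 T3 T2.
T1: 0→11
T4: 11→18
T3: 18→26
T2: 26→29
Sum = 11+18+26+29 = 84.
SPT 60, LPT 85, FIFO 76, EDD 84 → minimum 60.

60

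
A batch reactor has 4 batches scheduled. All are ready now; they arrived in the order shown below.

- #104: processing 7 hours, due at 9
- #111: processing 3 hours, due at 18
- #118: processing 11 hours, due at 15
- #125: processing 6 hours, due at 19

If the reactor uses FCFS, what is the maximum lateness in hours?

8

FIFO (arrival order): #104 #111 #118 #125.
#104: 0→7, due 9, lateness -2
#111: 7→10, due 18, lateness -8
#118: 10→21, due 15, lateness 6
#125: 21→27, due 19, lateness 8
Maximum = 8.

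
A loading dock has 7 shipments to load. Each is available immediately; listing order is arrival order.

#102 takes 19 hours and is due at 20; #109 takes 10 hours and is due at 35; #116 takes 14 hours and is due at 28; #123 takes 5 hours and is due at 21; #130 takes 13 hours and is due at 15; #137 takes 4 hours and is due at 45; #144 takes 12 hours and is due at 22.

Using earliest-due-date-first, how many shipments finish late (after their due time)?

EDD (increasing due date): #130 #102 #123 #144 #116 #109 #137.
#130: 0→13, due 15, tardiness 0
#102: 13→32, due 20, tardiness 12
#123: 32→37, due 21, tardiness 16
#144: 37→49, due 22, tardiness 27
#116: 49→63, due 28, tardiness 35
#109: 63→73, due 35, tardiness 38
#137: 73→77, due 45, tardiness 32
Late shipments: 6.

6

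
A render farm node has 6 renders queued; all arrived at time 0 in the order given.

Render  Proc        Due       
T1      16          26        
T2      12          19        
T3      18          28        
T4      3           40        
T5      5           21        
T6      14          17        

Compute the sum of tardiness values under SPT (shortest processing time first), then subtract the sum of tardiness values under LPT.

SPT (increasing processing time): T4 T5 T2 T6 T1 T3.
T4: 0→3, due 40, tardiness 0
T5: 3→8, due 21, tardiness 0
T2: 8→20, due 19, tardiness 1
T6: 20→34, due 17, tardiness 17
T1: 34→50, due 26, tardiness 24
T3: 50→68, due 28, tardiness 40
Sum = 0+0+1+17+24+40 = 82.
LPT (decreasing processing time): T3 T1 T6 T2 T5 T4.
T3: 0→18, due 28, tardiness 0
T1: 18→34, due 26, tardiness 8
T6: 34→48, due 17, tardiness 31
T2: 48→60, due 19, tardiness 41
T5: 60→65, due 21, tardiness 44
T4: 65→68, due 40, tardiness 28
Sum = 0+8+31+41+44+28 = 152.
Difference = 82 − 152 = -70.

-70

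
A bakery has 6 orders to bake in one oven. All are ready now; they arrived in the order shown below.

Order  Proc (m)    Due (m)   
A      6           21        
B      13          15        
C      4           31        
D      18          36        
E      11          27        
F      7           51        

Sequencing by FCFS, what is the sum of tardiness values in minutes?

FIFO (arrival order): A B C D E F.
A: 0→6, due 21, tardiness 0
B: 6→19, due 15, tardiness 4
C: 19→23, due 31, tardiness 0
D: 23→41, due 36, tardiness 5
E: 41→52, due 27, tardiness 25
F: 52→59, due 51, tardiness 8
Sum = 0+4+0+5+25+8 = 42.

42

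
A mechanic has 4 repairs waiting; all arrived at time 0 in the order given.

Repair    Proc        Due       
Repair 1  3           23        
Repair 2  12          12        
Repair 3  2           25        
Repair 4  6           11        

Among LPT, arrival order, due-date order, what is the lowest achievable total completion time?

LPT (decreasing processing time): Repair 2 Repair 4 Repair 1 Repair 3.
Repair 2: 0→12
Repair 4: 12→18
Repair 1: 18→21
Repair 3: 21→23
Sum = 12+18+21+23 = 74.
FIFO (arrival order): Repair 1 Repair 2 Repair 3 Repair 4.
Repair 1: 0→3
Repair 2: 3→15
Repair 3: 15→17
Repair 4: 17→23
Sum = 3+15+17+23 = 58.
EDD (increasing due date): Repair 4 Repair 2 Repair 1 Repair 3.
Repair 4: 0→6
Repair 2: 6→18
Repair 1: 18→21
Repair 3: 21→23
Sum = 6+18+21+23 = 68.
LPT 74, FIFO 58, EDD 68 → minimum 58.

58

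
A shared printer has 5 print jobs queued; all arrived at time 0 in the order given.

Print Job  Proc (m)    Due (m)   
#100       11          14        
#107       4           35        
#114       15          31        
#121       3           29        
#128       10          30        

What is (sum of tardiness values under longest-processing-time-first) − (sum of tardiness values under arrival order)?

20

LPT (decreasing processing time): #114 #100 #128 #107 #121.
#114: 0→15, due 31, tardiness 0
#100: 15→26, due 14, tardiness 12
#128: 26→36, due 30, tardiness 6
#107: 36→40, due 35, tardiness 5
#121: 40→43, due 29, tardiness 14
Sum = 0+12+6+5+14 = 37.
FIFO (arrival order): #100 #107 #114 #121 #128.
#100: 0→11, due 14, tardiness 0
#107: 11→15, due 35, tardiness 0
#114: 15→30, due 31, tardiness 0
#121: 30→33, due 29, tardiness 4
#128: 33→43, due 30, tardiness 13
Sum = 0+0+0+4+13 = 17.
Difference = 37 − 17 = 20.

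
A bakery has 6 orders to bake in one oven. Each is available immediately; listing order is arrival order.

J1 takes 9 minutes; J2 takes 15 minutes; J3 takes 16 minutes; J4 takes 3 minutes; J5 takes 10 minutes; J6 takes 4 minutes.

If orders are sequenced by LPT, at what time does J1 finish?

LPT (decreasing processing time): J3 J2 J5 J1 J6 J4.
J3: 0→16
J2: 16→31
J5: 31→41
J1: 41→50

50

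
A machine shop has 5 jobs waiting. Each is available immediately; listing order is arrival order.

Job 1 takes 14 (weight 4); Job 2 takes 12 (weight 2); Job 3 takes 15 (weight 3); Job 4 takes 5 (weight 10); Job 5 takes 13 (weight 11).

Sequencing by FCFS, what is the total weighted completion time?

1340

FIFO (arrival order): Job 1 Job 2 Job 3 Job 4 Job 5.
Job 1: finishes 14, weight 4, w·C = 56
Job 2: finishes 26, weight 2, w·C = 52
Job 3: finishes 41, weight 3, w·C = 123
Job 4: finishes 46, weight 10, w·C = 460
Job 5: finishes 59, weight 11, w·C = 649
Sum = 56+52+123+460+649 = 1340.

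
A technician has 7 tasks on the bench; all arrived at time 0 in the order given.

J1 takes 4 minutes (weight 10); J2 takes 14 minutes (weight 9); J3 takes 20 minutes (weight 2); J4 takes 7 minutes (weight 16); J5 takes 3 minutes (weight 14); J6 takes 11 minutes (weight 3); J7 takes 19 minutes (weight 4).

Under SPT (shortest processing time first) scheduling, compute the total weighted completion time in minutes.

SPT (increasing processing time): J5 J1 J4 J6 J2 J7 J3.
J5: finishes 3, weight 14, w·C = 42
J1: finishes 7, weight 10, w·C = 70
J4: finishes 14, weight 16, w·C = 224
J6: finishes 25, weight 3, w·C = 75
J2: finishes 39, weight 9, w·C = 351
J7: finishes 58, weight 4, w·C = 232
J3: finishes 78, weight 2, w·C = 156
Sum = 42+70+224+75+351+232+156 = 1150.

1150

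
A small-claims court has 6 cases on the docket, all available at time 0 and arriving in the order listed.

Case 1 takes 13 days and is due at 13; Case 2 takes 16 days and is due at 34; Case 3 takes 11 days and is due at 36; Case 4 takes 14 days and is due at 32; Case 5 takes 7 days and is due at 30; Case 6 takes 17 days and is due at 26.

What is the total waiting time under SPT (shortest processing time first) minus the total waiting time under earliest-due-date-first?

-36

SPT (increasing processing time): Case 5 Case 3 Case 1 Case 4 Case 2 Case 6.
Case 5: waits 0, runs 0→7
Case 3: waits 7, runs 7→18
Case 1: waits 18, runs 18→31
Case 4: waits 31, runs 31→45
Case 2: waits 45, runs 45→61
Case 6: waits 61, runs 61→78
Sum = 0+7+18+31+45+61 = 162.
EDD (increasing due date): Case 1 Case 6 Case 5 Case 4 Case 2 Case 3.
Case 1: waits 0, runs 0→13
Case 6: waits 13, runs 13→30
Case 5: waits 30, runs 30→37
Case 4: waits 37, runs 37→51
Case 2: waits 51, runs 51→67
Case 3: waits 67, runs 67→78
Sum = 0+13+30+37+51+67 = 198.
Difference = 162 − 198 = -36.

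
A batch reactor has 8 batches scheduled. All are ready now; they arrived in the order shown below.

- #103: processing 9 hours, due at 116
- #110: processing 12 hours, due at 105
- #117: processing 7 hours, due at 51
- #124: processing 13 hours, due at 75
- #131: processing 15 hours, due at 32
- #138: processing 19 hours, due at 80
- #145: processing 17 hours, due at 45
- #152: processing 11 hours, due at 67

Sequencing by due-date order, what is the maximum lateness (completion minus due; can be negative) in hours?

2

EDD (increasing due date): #131 #145 #117 #152 #124 #138 #110 #103.
#131: 0→15, due 32, lateness -17
#145: 15→32, due 45, lateness -13
#117: 32→39, due 51, lateness -12
#152: 39→50, due 67, lateness -17
#124: 50→63, due 75, lateness -12
#138: 63→82, due 80, lateness 2
#110: 82→94, due 105, lateness -11
#103: 94→103, due 116, lateness -13
Maximum = 2.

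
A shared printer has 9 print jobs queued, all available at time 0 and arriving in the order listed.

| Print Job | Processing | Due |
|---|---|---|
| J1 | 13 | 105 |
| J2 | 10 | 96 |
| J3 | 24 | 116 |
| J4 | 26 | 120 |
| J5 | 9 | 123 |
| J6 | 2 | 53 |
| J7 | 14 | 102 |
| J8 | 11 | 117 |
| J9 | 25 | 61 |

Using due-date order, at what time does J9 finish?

27

EDD (increasing due date): J6 J9 J2 J7 J1 J3 J8 J4 J5.
J6: 0→2
J9: 2→27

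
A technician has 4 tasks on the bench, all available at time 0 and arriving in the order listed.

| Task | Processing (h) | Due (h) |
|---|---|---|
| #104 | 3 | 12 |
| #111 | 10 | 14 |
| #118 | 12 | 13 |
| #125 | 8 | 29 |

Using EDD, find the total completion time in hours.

EDD (increasing due date): #104 #118 #111 #125.
#104: 0→3
#118: 3→15
#111: 15→25
#125: 25→33
Sum = 3+15+25+33 = 76.

76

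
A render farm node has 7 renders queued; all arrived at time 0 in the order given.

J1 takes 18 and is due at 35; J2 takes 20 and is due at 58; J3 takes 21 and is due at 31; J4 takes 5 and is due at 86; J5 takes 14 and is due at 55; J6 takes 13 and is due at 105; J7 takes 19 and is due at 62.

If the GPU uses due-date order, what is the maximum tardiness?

30

EDD (increasing due date): J3 J1 J5 J2 J7 J4 J6.
J3: 0→21, due 31, tardiness 0
J1: 21→39, due 35, tardiness 4
J5: 39→53, due 55, tardiness 0
J2: 53→73, due 58, tardiness 15
J7: 73→92, due 62, tardiness 30
J4: 92→97, due 86, tardiness 11
J6: 97→110, due 105, tardiness 5
Maximum = 30.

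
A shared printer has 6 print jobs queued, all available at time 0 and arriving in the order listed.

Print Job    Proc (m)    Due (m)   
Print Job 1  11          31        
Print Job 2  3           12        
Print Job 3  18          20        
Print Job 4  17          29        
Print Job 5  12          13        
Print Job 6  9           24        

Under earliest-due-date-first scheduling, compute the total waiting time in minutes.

EDD (increasing due date): Print Job 2 Print Job 5 Print Job 3 Print Job 6 Print Job 4 Print Job 1.
Print Job 2: waits 0, runs 0→3
Print Job 5: waits 3, runs 3→15
Print Job 3: waits 15, runs 15→33
Print Job 6: waits 33, runs 33→42
Print Job 4: waits 42, runs 42→59
Print Job 1: waits 59, runs 59→70
Sum = 0+3+15+33+42+59 = 152.

152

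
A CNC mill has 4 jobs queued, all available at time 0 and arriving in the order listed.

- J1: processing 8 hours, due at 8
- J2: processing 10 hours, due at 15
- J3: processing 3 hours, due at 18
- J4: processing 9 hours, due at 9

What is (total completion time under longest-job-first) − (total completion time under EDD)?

LPT (decreasing processing time): J2 J4 J1 J3.
J2: 0→10
J4: 10→19
J1: 19→27
J3: 27→30
Sum = 10+19+27+30 = 86.
EDD (increasing due date): J1 J4 J2 J3.
J1: 0→8
J4: 8→17
J2: 17→27
J3: 27→30
Sum = 8+17+27+30 = 82.
Difference = 86 − 82 = 4.

4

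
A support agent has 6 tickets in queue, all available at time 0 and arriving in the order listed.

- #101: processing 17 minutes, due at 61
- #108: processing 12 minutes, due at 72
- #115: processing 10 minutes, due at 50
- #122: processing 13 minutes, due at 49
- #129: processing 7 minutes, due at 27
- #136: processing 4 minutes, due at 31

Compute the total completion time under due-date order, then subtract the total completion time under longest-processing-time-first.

-73

EDD (increasing due date): #129 #136 #122 #115 #101 #108.
#129: 0→7
#136: 7→11
#122: 11→24
#115: 24→34
#101: 34→51
#108: 51→63
Sum = 7+11+24+34+51+63 = 190.
LPT (decreasing processing time): #101 #122 #108 #115 #129 #136.
#101: 0→17
#122: 17→30
#108: 30→42
#115: 42→52
#129: 52→59
#136: 59→63
Sum = 17+30+42+52+59+63 = 263.
Difference = 190 − 263 = -73.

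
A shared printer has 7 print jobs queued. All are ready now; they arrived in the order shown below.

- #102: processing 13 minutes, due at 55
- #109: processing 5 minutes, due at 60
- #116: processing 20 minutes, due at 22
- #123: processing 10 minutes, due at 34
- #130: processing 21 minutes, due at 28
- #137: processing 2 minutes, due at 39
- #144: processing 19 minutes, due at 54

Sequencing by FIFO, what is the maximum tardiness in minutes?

41

FIFO (arrival order): #102 #109 #116 #123 #130 #137 #144.
#102: 0→13, due 55, tardiness 0
#109: 13→18, due 60, tardiness 0
#116: 18→38, due 22, tardiness 16
#123: 38→48, due 34, tardiness 14
#130: 48→69, due 28, tardiness 41
#137: 69→71, due 39, tardiness 32
#144: 71→90, due 54, tardiness 36
Maximum = 41.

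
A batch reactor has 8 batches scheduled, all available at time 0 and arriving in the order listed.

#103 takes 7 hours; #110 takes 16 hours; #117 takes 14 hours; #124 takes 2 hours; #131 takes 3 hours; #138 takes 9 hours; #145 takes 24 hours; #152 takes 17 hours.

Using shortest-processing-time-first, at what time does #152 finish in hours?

68

SPT (increasing processing time): #124 #131 #103 #138 #117 #110 #152 #145.
#124: 0→2
#131: 2→5
#103: 5→12
#138: 12→21
#117: 21→35
#110: 35→51
#152: 51→68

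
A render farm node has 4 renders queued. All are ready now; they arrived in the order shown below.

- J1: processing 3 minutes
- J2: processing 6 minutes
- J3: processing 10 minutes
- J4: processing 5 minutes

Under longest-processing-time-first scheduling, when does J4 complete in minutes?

LPT (decreasing processing time): J3 J2 J4 J1.
J3: 0→10
J2: 10→16
J4: 16→21

21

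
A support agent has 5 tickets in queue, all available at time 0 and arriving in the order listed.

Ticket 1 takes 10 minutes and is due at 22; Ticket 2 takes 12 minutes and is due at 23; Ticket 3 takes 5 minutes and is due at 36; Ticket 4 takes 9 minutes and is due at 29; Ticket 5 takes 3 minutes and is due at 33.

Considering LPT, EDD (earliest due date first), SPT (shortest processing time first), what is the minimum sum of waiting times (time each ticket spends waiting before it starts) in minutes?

LPT (decreasing processing time): Ticket 2 Ticket 1 Ticket 4 Ticket 3 Ticket 5.
Ticket 2: waits 0, runs 0→12
Ticket 1: waits 12, runs 12→22
Ticket 4: waits 22, runs 22→31
Ticket 3: waits 31, runs 31→36
Ticket 5: waits 36, runs 36→39
Sum = 0+12+22+31+36 = 101.
EDD (increasing due date): Ticket 1 Ticket 2 Ticket 4 Ticket 5 Ticket 3.
Ticket 1: waits 0, runs 0→10
Ticket 2: waits 10, runs 10→22
Ticket 4: waits 22, runs 22→31
Ticket 5: waits 31, runs 31→34
Ticket 3: waits 34, runs 34→39
Sum = 0+10+22+31+34 = 97.
SPT (increasing processing time): Ticket 5 Ticket 3 Ticket 4 Ticket 1 Ticket 2.
Ticket 5: waits 0, runs 0→3
Ticket 3: waits 3, runs 3→8
Ticket 4: waits 8, runs 8→17
Ticket 1: waits 17, runs 17→27
Ticket 2: waits 27, runs 27→39
Sum = 0+3+8+17+27 = 55.
LPT 101, EDD 97, SPT 55 → minimum 55.

55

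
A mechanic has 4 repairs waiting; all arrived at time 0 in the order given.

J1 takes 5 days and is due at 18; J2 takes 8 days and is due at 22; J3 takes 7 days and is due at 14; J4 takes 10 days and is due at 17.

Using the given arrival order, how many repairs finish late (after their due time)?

FIFO (arrival order): J1 J2 J3 J4.
J1: 0→5, due 18, tardiness 0
J2: 5→13, due 22, tardiness 0
J3: 13→20, due 14, tardiness 6
J4: 20→30, due 17, tardiness 13
Late repairs: 2.

2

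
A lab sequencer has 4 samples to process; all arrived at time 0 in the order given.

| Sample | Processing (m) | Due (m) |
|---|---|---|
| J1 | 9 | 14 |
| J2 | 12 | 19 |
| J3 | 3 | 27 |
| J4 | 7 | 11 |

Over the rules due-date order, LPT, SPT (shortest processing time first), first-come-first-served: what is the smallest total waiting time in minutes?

EDD (increasing due date): J4 J1 J2 J3.
J4: waits 0, runs 0→7
J1: waits 7, runs 7→16
J2: waits 16, runs 16→28
J3: waits 28, runs 28→31
Sum = 0+7+16+28 = 51.
LPT (decreasing processing time): J2 J1 J4 J3.
J2: waits 0, runs 0→12
J1: waits 12, runs 12→21
J4: waits 21, runs 21→28
J3: waits 28, runs 28→31
Sum = 0+12+21+28 = 61.
SPT (increasing processing time): J3 J4 J1 J2.
J3: waits 0, runs 0→3
J4: waits 3, runs 3→10
J1: waits 10, runs 10→19
J2: waits 19, runs 19→31
Sum = 0+3+10+19 = 32.
FIFO (arrival order): J1 J2 J3 J4.
J1: waits 0, runs 0→9
J2: waits 9, runs 9→21
J3: waits 21, runs 21→24
J4: waits 24, runs 24→31
Sum = 0+9+21+24 = 54.
EDD 51, LPT 61, SPT 32, FIFO 54 → minimum 32.

32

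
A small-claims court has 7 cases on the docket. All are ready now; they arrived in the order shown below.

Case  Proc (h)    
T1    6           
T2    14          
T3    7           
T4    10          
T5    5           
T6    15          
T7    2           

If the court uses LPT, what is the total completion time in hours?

LPT (decreasing processing time): T6 T2 T4 T3 T1 T5 T7.
T6: 0→15
T2: 15→29
T4: 29→39
T3: 39→46
T1: 46→52
T5: 52→57
T7: 57→59
Sum = 15+29+39+46+52+57+59 = 297.

297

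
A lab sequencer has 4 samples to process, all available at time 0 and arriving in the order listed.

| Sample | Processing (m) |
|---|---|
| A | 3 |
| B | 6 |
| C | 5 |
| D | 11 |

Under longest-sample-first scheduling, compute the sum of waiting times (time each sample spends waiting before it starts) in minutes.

LPT (decreasing processing time): D B C A.
D: waits 0, runs 0→11
B: waits 11, runs 11→17
C: waits 17, runs 17→22
A: waits 22, runs 22→25
Sum = 0+11+17+22 = 50.

50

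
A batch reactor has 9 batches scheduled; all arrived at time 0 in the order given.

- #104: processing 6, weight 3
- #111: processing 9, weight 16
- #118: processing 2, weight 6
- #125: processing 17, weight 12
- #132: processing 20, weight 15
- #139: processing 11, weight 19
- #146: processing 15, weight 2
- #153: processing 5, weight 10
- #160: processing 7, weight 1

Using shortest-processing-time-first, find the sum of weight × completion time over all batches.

3719

SPT (increasing processing time): #118 #153 #104 #160 #111 #139 #146 #125 #132.
#118: finishes 2, weight 6, w·C = 12
#153: finishes 7, weight 10, w·C = 70
#104: finishes 13, weight 3, w·C = 39
#160: finishes 20, weight 1, w·C = 20
#111: finishes 29, weight 16, w·C = 464
#139: finishes 40, weight 19, w·C = 760
#146: finishes 55, weight 2, w·C = 110
#125: finishes 72, weight 12, w·C = 864
#132: finishes 92, weight 15, w·C = 1380
Sum = 12+70+39+20+464+760+110+864+1380 = 3719.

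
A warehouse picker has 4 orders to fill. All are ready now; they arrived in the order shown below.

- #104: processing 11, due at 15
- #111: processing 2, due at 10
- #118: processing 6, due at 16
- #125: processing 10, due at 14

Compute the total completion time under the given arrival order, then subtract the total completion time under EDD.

6

FIFO (arrival order): #104 #111 #118 #125.
#104: 0→11
#111: 11→13
#118: 13→19
#125: 19→29
Sum = 11+13+19+29 = 72.
EDD (increasing due date): #111 #125 #104 #118.
#111: 0→2
#125: 2→12
#104: 12→23
#118: 23→29
Sum = 2+12+23+29 = 66.
Difference = 72 − 66 = 6.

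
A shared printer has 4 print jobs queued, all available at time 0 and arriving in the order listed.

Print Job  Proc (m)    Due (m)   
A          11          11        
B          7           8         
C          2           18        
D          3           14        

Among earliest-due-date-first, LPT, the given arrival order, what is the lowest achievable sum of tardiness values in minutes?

EDD (increasing due date): B A D C.
B: 0→7, due 8, tardiness 0
A: 7→18, due 11, tardiness 7
D: 18→21, due 14, tardiness 7
C: 21→23, due 18, tardiness 5
Sum = 0+7+7+5 = 19.
LPT (decreasing processing time): A B D C.
A: 0→11, due 11, tardiness 0
B: 11→18, due 8, tardiness 10
D: 18→21, due 14, tardiness 7
C: 21→23, due 18, tardiness 5
Sum = 0+10+7+5 = 22.
FIFO (arrival order): A B C D.
A: 0→11, due 11, tardiness 0
B: 11→18, due 8, tardiness 10
C: 18→20, due 18, tardiness 2
D: 20→23, due 14, tardiness 9
Sum = 0+10+2+9 = 21.
EDD 19, LPT 22, FIFO 21 → minimum 19.

19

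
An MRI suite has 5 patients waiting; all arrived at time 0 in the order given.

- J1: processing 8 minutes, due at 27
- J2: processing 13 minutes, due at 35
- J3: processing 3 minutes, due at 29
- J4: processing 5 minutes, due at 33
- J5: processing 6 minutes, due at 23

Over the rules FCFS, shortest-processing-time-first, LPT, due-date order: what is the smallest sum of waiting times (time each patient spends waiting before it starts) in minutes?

47

FIFO (arrival order): J1 J2 J3 J4 J5.
J1: waits 0, runs 0→8
J2: waits 8, runs 8→21
J3: waits 21, runs 21→24
J4: waits 24, runs 24→29
J5: waits 29, runs 29→35
Sum = 0+8+21+24+29 = 82.
SPT (increasing processing time): J3 J4 J5 J1 J2.
J3: waits 0, runs 0→3
J4: waits 3, runs 3→8
J5: waits 8, runs 8→14
J1: waits 14, runs 14→22
J2: waits 22, runs 22→35
Sum = 0+3+8+14+22 = 47.
LPT (decreasing processing time): J2 J1 J5 J4 J3.
J2: waits 0, runs 0→13
J1: waits 13, runs 13→21
J5: waits 21, runs 21→27
J4: waits 27, runs 27→32
J3: waits 32, runs 32→35
Sum = 0+13+21+27+32 = 93.
EDD (increasing due date): J5 J1 J3 J4 J2.
J5: waits 0, runs 0→6
J1: waits 6, runs 6→14
J3: waits 14, runs 14→17
J4: waits 17, runs 17→22
J2: waits 22, runs 22→35
Sum = 0+6+14+17+22 = 59.
FIFO 82, SPT 47, LPT 93, EDD 59 → minimum 47.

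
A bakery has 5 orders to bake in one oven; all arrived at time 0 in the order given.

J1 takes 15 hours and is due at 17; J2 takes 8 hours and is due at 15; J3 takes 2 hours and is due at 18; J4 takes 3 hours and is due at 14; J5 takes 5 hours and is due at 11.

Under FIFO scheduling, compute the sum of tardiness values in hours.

FIFO (arrival order): J1 J2 J3 J4 J5.
J1: 0→15, due 17, tardiness 0
J2: 15→23, due 15, tardiness 8
J3: 23→25, due 18, tardiness 7
J4: 25→28, due 14, tardiness 14
J5: 28→33, due 11, tardiness 22
Sum = 0+8+7+14+22 = 51.

51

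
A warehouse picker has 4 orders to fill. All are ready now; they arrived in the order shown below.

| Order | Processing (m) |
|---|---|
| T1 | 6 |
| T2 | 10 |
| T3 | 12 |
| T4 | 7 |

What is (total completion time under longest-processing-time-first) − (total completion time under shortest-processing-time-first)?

LPT (decreasing processing time): T3 T2 T4 T1.
T3: 0→12
T2: 12→22
T4: 22→29
T1: 29→35
Sum = 12+22+29+35 = 98.
SPT (increasing processing time): T1 T4 T2 T3.
T1: 0→6
T4: 6→13
T2: 13→23
T3: 23→35
Sum = 6+13+23+35 = 77.
Difference = 98 − 77 = 21.

21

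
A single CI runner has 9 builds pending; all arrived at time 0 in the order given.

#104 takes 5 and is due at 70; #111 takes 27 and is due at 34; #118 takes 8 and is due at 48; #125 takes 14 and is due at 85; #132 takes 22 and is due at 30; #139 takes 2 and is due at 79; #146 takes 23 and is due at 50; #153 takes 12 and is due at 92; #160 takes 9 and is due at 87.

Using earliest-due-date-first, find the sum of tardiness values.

EDD (increasing due date): #132 #111 #118 #146 #104 #139 #125 #160 #153.
#132: 0→22, due 30, tardiness 0
#111: 22→49, due 34, tardiness 15
#118: 49→57, due 48, tardiness 9
#146: 57→80, due 50, tardiness 30
#104: 80→85, due 70, tardiness 15
#139: 85→87, due 79, tardiness 8
#125: 87→101, due 85, tardiness 16
#160: 101→110, due 87, tardiness 23
#153: 110→122, due 92, tardiness 30
Sum = 0+15+9+30+15+8+16+23+30 = 146.

146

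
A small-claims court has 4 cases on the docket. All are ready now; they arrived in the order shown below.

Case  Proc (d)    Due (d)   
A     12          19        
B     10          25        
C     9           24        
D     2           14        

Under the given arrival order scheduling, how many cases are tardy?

FIFO (arrival order): A B C D.
A: 0→12, due 19, tardiness 0
B: 12→22, due 25, tardiness 0
C: 22→31, due 24, tardiness 7
D: 31→33, due 14, tardiness 19
Late cases: 2.

2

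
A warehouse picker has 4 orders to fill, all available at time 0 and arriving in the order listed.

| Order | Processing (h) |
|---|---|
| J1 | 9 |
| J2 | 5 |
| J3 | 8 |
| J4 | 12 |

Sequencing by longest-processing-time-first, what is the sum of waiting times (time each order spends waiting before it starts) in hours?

62

LPT (decreasing processing time): J4 J1 J3 J2.
J4: waits 0, runs 0→12
J1: waits 12, runs 12→21
J3: waits 21, runs 21→29
J2: waits 29, runs 29→34
Sum = 0+12+21+29 = 62.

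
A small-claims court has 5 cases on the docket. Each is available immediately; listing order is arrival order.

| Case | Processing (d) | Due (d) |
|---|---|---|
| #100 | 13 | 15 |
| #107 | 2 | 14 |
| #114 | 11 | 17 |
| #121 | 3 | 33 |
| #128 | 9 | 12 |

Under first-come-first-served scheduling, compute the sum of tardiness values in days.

36

FIFO (arrival order): #100 #107 #114 #121 #128.
#100: 0→13, due 15, tardiness 0
#107: 13→15, due 14, tardiness 1
#114: 15→26, due 17, tardiness 9
#121: 26→29, due 33, tardiness 0
#128: 29→38, due 12, tardiness 26
Sum = 0+1+9+0+26 = 36.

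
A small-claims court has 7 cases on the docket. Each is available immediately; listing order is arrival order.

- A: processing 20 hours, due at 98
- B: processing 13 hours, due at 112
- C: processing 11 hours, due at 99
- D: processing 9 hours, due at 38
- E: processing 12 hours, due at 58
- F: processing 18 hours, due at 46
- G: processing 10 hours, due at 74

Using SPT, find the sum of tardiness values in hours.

SPT (increasing processing time): D G C E B F A.
D: 0→9, due 38, tardiness 0
G: 9→19, due 74, tardiness 0
C: 19→30, due 99, tardiness 0
E: 30→42, due 58, tardiness 0
B: 42→55, due 112, tardiness 0
F: 55→73, due 46, tardiness 27
A: 73→93, due 98, tardiness 0
Sum = 0+0+0+0+0+27+0 = 27.

27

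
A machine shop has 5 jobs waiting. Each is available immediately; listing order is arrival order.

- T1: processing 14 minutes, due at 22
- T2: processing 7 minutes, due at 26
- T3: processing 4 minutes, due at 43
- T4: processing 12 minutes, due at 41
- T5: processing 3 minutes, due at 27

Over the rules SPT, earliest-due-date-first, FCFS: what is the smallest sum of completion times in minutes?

SPT (increasing processing time): T5 T3 T2 T4 T1.
T5: 0→3
T3: 3→7
T2: 7→14
T4: 14→26
T1: 26→40
Sum = 3+7+14+26+40 = 90.
EDD (increasing due date): T1 T2 T5 T4 T3.
T1: 0→14
T2: 14→21
T5: 21→24
T4: 24→36
T3: 36→40
Sum = 14+21+24+36+40 = 135.
FIFO (arrival order): T1 T2 T3 T4 T5.
T1: 0→14
T2: 14→21
T3: 21→25
T4: 25→37
T5: 37→40
Sum = 14+21+25+37+40 = 137.
SPT 90, EDD 135, FIFO 137 → minimum 90.

90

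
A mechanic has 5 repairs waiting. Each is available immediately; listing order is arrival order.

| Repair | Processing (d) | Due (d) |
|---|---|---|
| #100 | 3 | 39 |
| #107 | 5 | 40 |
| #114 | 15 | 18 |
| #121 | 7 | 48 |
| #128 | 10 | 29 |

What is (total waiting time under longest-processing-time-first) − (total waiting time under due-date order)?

8

LPT (decreasing processing time): #114 #128 #121 #107 #100.
#114: waits 0, runs 0→15
#128: waits 15, runs 15→25
#121: waits 25, runs 25→32
#107: waits 32, runs 32→37
#100: waits 37, runs 37→40
Sum = 0+15+25+32+37 = 109.
EDD (increasing due date): #114 #128 #100 #107 #121.
#114: waits 0, runs 0→15
#128: waits 15, runs 15→25
#100: waits 25, runs 25→28
#107: waits 28, runs 28→33
#121: waits 33, runs 33→40
Sum = 0+15+25+28+33 = 101.
Difference = 109 − 101 = 8.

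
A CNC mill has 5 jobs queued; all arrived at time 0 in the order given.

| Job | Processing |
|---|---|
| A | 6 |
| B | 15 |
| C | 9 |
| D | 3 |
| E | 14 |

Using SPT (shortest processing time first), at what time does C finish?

SPT (increasing processing time): D A C E B.
D: 0→3
A: 3→9
C: 9→18

18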